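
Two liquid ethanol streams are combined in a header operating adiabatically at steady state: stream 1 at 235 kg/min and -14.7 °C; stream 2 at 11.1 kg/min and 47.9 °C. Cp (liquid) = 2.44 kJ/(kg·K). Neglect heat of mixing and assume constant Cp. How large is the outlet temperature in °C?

Adiabatic, steady state ⇒ Σ ṁᵢCp,ᵢ(T_out − Tᵢ) = 0
T_out = Σ ṁᵢCp,ᵢTᵢ / Σ ṁᵢCp,ᵢ
      = -7131.7 / 600.48 = -11.877 °C

T_out = -11.9 °C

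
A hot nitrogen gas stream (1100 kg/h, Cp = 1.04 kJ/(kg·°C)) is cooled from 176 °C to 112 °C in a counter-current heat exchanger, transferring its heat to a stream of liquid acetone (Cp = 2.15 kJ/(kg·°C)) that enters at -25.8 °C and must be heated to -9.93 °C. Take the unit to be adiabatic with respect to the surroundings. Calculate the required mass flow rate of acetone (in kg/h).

ṁ_c = 2150 kg/h

Heat released by hot stream: Q = 1100 × 1.04 × (176 − 112) = 73216 kJ/h
Energy balance on cold side (adiabatic exchanger): Q = ṁ_c·Cp_c·(T_c,out − T_c,in)
ṁ_c = 73216 / [2.15 × (-9.93 − -25.8)] = 2145.8 kg/h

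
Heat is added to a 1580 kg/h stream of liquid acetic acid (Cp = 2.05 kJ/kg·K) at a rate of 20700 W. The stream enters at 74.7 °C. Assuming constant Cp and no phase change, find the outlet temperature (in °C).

Q = 20700 W = 74520 kJ/h
ΔT = Q/(ṁ·Cp) = 74520/(1580×2.05) = 23.007 K
T_out = 74.7 + 23.007 = 97.707 °C

T_out = 97.7 °C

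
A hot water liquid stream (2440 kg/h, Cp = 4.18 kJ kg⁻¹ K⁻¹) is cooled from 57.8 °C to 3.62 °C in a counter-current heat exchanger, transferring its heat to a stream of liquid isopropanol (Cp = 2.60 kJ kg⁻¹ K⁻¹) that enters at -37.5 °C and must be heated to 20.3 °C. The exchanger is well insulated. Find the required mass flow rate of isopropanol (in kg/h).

Heat released by hot stream: Q = 2440 × 4.18 × (57.8 − 3.62) = 552590 kJ/h
Energy balance on cold side (adiabatic exchanger): Q = ṁ_c·Cp_c·(T_c,out − T_c,in)
ṁ_c = 552590 / [2.60 × (20.3 − -37.5)] = 3677.1 kg/h

ṁ_c = 3680 kg/h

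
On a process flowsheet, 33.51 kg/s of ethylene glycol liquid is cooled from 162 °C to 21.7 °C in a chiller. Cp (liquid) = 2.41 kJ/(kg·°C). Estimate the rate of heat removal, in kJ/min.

Q = ṁ·Cp·ΔT = 33.51 × 2.41 × (21.7 − 162) = -11331 kJ/s
Cooling duty = 679830 kJ/min

Q_c = 680000 kJ/min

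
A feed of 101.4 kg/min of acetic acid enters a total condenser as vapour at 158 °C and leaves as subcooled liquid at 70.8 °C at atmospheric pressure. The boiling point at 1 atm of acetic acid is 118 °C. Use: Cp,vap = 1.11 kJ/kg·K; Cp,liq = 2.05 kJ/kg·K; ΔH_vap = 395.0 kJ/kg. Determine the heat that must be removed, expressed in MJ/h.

Q_c = 3260 MJ/h

vapour 158→118 °C: -44.4 kJ/kg
condensation at 118 °C: -395 kJ/kg
liquid 118→70.8 °C: -96.76 kJ/kg
Δh = -44.4 + -395 + -96.76 = -536.16 kJ/kg
Q = ṁ·Δh = 101.4 kg/min × -536.16 kJ/kg = -54367 kJ/min
|Q| = 906.11 kW = 3262 MJ/h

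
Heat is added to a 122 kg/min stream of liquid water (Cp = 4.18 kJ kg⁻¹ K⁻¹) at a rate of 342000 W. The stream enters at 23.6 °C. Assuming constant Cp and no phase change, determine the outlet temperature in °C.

T_out = 63.8 °C

Q = 342000 W = 20520 kJ/min
ΔT = Q/(ṁ·Cp) = 20520/(122×4.18) = 40.238 K
T_out = 23.6 + 40.238 = 63.838 °C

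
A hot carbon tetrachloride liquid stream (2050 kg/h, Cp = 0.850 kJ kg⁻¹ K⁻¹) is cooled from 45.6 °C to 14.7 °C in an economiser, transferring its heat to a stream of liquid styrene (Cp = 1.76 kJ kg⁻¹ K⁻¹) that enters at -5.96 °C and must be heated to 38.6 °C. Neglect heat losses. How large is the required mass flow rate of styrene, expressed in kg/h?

ṁ_c = 687 kg/h

Heat released by hot stream: Q = 2050 × 0.850 × (45.6 − 14.7) = 53843 kJ/h
Energy balance on cold side (adiabatic exchanger): Q = ṁ_c·Cp_c·(T_c,out − T_c,in)
ṁ_c = 53843 / [1.76 × (38.6 − -5.96)] = 686.55 kg/h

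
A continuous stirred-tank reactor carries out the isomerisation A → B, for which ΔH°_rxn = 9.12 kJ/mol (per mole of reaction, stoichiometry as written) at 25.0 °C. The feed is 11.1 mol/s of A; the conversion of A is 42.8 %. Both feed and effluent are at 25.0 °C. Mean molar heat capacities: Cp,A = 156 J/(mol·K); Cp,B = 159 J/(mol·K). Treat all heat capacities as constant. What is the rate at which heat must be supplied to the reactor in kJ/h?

Q_in = 156000 kJ/h

Extent of reaction ξ = 0.428 × 11.1 = 4.7508 mol/s
Reaction term: ξ·ΔH°_rxn = 4.7508 × 9.12 = 43.327 kJ/s
Q = ΔH = 43.327 kJ/s = 43.327 kW
Heat supplied = 155980 kJ/h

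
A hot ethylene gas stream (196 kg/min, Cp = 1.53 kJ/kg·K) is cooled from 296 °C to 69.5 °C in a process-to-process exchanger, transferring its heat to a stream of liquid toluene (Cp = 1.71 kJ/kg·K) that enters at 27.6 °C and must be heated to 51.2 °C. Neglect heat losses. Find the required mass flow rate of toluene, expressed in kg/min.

ṁ_c = 1680 kg/min

Heat released by hot stream: Q = 196 × 1.53 × (296 − 69.5) = 67923 kJ/min
Energy balance on cold side (adiabatic exchanger): Q = ṁ_c·Cp_c·(T_c,out − T_c,in)
ṁ_c = 67923 / [1.71 × (51.2 − 27.6)] = 1683.1 kg/min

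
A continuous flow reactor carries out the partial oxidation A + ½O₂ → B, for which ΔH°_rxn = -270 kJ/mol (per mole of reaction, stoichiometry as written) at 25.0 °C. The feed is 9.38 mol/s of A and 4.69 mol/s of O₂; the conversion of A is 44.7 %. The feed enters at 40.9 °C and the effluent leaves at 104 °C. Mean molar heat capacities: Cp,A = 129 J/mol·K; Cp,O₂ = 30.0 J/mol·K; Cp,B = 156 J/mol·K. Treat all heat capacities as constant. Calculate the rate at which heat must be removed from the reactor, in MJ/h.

Extent of reaction ξ = 0.447 × 9.38 = 4.1929 mol/s
Reaction term: ξ·ΔH°_rxn = 4.1929 × -270 = -1132.1 kJ/s
Sensible, feed 40.9→25 °C: -21.476 kJ/s
Outlet flows (mol/s): A 5.1871, O₂ 2.5936, B 4.1929
Sensible, products 25→104 °C: 110.68 kJ/s
Q = ΔH = -1042.9 kJ/s = -1042.9 kW
Heat removed = 3754.3 MJ/h

Q_out = 3750 MJ/h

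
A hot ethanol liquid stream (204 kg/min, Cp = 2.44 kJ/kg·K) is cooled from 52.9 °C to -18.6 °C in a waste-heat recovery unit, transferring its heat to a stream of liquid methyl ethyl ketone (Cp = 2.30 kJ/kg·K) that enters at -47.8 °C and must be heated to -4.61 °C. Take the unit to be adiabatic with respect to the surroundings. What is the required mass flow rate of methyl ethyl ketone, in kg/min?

Heat released by hot stream: Q = 204 × 2.44 × (52.9 − -18.6) = 35590 kJ/min
Energy balance on cold side (adiabatic exchanger): Q = ṁ_c·Cp_c·(T_c,out − T_c,in)
ṁ_c = 35590 / [2.30 × (-4.61 − -47.8)] = 358.27 kg/min

ṁ_c = 358 kg/min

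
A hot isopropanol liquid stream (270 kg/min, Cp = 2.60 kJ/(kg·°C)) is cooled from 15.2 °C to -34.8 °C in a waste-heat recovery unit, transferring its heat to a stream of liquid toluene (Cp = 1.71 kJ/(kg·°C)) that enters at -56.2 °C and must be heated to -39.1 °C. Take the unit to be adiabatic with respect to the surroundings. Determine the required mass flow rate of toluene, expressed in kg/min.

Heat released by hot stream: Q = 270 × 2.60 × (15.2 − -34.8) = 35100 kJ/min
Energy balance on cold side (adiabatic exchanger): Q = ṁ_c·Cp_c·(T_c,out − T_c,in)
ṁ_c = 35100 / [1.71 × (-39.1 − -56.2)] = 1200.4 kg/min

ṁ_c = 1200 kg/min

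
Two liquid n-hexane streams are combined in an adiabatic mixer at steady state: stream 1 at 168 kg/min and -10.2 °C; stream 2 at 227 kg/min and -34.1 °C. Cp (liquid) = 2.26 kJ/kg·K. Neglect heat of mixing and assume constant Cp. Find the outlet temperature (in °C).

T_out = -23.9 °C

No heat crosses the boundary, so H_out = H_in.
Σ ṁᵢCp,ᵢTᵢ = 168×2.26×-10.2 + 227×2.26×-34.1 = -21367
Σ ṁᵢCp,ᵢ = 168×2.26 + 227×2.26 = 892.7
T_out = -21367 / 892.7 = -23.935 °C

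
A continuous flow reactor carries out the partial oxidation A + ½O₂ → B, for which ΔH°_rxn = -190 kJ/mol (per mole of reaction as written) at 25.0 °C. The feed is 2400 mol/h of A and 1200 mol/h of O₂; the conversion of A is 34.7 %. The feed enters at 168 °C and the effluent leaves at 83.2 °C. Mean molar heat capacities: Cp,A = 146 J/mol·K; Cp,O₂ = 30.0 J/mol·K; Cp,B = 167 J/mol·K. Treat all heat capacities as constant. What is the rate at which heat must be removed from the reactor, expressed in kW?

Extent of reaction ξ = 0.347 × 2400 = 832.8 mol/h
Reaction term: ξ·ΔH°_rxn = 832.8 × -190 = -158230 kJ/h
Sensible, feed 168→25 °C: -55255 kJ/h
Outlet flows (mol/h): A 1567.2, O₂ 783.6, B 832.8
Sensible, products 25→83.2 °C: 22779 kJ/h
Q = ΔH = -190710 kJ/h = -52.974 kW
Heat removed = 52.974 kW

Q_out = 53.0 kW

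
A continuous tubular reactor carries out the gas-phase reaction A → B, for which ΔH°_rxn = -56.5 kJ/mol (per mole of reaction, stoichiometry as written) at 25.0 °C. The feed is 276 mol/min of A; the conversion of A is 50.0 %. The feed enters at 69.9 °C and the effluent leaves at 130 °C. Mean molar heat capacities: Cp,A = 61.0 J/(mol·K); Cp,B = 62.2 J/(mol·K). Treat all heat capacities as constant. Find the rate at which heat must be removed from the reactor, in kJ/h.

Extent of reaction ξ = 0.500 × 276 = 138 mol/min
Reaction term: ξ·ΔH°_rxn = 138 × -56.5 = -7797 kJ/min
Sensible, feed 69.9→25 °C: -755.94 kJ/min
Outlet flows (mol/min): A 138, B 138
Sensible, products 25→130 °C: 1785.2 kJ/min
Q = ΔH = -6767.8 kJ/min = -112.8 kW
Heat removed = 406070 kJ/h

Q_out = 406000 kJ/h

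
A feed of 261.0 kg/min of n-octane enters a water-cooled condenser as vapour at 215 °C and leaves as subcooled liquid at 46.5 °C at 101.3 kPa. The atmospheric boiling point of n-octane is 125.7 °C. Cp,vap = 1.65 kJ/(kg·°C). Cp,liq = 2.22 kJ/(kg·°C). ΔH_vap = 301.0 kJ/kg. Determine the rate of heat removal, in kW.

vapour 215→125.7 °C: -147.34 kJ/kg
condensation at 125.7 °C: -301 kJ/kg
liquid 125.7→46.5 °C: -175.82 kJ/kg
Δh = -147.34 + -301 + -175.82 = -624.17 kJ/kg
Q = ṁ·Δh = 261.0 kg/min × -624.17 kJ/kg = -162910 kJ/min
|Q| = 2715.1 kW

Q_c = 2720 kW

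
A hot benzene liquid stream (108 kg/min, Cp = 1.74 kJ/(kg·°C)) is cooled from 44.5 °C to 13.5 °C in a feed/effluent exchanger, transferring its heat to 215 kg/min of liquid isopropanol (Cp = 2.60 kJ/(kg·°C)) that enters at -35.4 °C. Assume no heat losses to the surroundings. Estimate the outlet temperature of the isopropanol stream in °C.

Heat released by hot stream: Q = 108 × 1.74 × (44.5 − 13.5) = 5825.5 kJ/min
Energy balance on cold side (adiabatic exchanger): Q = ṁ_c·Cp_c·(T_c,out − T_c,in)
T_c,out = -35.4 + 5825.5/(215 × 2.60) = -24.979 °C

T_c,out = -25.0 °C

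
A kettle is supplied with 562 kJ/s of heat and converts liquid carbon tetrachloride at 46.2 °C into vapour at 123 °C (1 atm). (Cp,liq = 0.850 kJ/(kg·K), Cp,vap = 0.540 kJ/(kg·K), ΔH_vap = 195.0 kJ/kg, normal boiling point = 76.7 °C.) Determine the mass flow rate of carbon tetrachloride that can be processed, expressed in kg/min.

ṁ = 137 kg/min

Δh = 0.850×(76.7−46.2) + 195.0 + 0.540×(123−76.7) = 245.93 kJ/kg
Q = 562 kJ/s = 562 kJ/s = 33720 kJ/min
ṁ = Q/Δh = 33720 / 245.93 = 137.11 kg/min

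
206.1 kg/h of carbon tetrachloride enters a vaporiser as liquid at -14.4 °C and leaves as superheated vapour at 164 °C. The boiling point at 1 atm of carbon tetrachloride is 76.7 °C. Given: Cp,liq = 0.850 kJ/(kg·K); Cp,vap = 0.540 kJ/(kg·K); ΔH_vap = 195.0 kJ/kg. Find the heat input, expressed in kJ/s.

liquid -14.4→76.7 °C: 77.435 kJ/kg
vaporisation at 76.7 °C: 195 kJ/kg
vapour 76.7→164 °C: 47.142 kJ/kg
Δh = 77.435 + 195 + 47.142 = 319.58 kJ/kg
Q = ṁ·Δh = 206.1 kg/h × 319.58 kJ/kg = 65865 kJ/h
|Q| = 18.296 kW

Q = 18.3 kJ/s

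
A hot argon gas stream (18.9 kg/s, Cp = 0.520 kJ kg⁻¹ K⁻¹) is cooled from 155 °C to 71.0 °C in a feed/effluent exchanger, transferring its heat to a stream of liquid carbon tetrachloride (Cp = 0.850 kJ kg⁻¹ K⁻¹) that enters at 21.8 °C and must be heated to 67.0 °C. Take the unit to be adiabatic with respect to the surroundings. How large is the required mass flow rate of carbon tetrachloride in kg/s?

ṁ_c = 21.5 kg/s

Heat released by hot stream: Q = 18.9 × 0.520 × (155 − 71.0) = 825.55 kJ/s
Energy balance on cold side (adiabatic exchanger): Q = ṁ_c·Cp_c·(T_c,out − T_c,in)
ṁ_c = 825.55 / [0.850 × (67.0 − 21.8)] = 21.488 kg/s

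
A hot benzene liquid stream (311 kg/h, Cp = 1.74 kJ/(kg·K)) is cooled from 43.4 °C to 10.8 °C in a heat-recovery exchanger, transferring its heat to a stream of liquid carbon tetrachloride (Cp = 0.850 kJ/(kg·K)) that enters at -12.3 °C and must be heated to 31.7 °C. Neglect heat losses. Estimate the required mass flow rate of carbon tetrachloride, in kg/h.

Heat released by hot stream: Q = 311 × 1.74 × (43.4 − 10.8) = 17641 kJ/h
Energy balance on cold side (adiabatic exchanger): Q = ṁ_c·Cp_c·(T_c,out − T_c,in)
ṁ_c = 17641 / [0.850 × (31.7 − -12.3)] = 471.69 kg/h

ṁ_c = 472 kg/h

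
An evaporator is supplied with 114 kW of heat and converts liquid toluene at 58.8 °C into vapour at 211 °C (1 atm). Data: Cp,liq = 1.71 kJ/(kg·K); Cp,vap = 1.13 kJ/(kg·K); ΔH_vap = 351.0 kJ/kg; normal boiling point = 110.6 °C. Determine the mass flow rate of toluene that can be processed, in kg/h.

ṁ = 742 kg/h

Δh = 1.71×(110.6−58.8) + 351.0 + 1.13×(211−110.6) = 553.03 kJ/kg
Q = 114 kW = 114 kJ/s = 410400 kJ/h
ṁ = Q/Δh = 410400 / 553.03 = 742.09 kg/h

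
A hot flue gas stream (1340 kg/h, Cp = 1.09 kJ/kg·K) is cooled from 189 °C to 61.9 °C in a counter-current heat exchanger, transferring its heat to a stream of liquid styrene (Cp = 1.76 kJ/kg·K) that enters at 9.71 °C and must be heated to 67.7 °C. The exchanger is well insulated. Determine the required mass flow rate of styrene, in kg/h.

Heat released by hot stream: Q = 1340 × 1.09 × (189 − 61.9) = 185640 kJ/h
Energy balance on cold side (adiabatic exchanger): Q = ṁ_c·Cp_c·(T_c,out − T_c,in)
ṁ_c = 185640 / [1.76 × (67.7 − 9.71)] = 1818.9 kg/h

ṁ_c = 1820 kg/h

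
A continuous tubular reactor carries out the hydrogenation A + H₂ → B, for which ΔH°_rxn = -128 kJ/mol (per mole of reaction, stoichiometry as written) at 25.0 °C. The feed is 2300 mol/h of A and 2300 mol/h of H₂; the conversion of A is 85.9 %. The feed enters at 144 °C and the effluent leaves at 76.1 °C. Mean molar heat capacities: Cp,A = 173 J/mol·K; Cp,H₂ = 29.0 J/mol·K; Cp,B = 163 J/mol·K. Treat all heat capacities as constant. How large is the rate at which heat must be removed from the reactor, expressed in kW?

Q_out = 80.1 kW

Extent of reaction ξ = 0.859 × 2300 = 1975.7 mol/h
Reaction term: ξ·ΔH°_rxn = 1975.7 × -128 = -252890 kJ/h
Sensible, feed 144→25 °C: -55287 kJ/h
Outlet flows (mol/h): A 324.3, H₂ 324.3, B 1975.7
Sensible, products 25→76.1 °C: 19804 kJ/h
Q = ΔH = -288370 kJ/h = -80.104 kW
Heat removed = 80.104 kW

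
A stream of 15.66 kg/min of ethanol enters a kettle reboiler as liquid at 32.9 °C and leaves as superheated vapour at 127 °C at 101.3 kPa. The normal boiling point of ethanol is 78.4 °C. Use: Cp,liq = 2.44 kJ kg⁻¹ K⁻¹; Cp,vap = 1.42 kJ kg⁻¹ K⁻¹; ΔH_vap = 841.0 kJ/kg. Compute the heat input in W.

liquid 32.9→78.4 °C: 111.02 kJ/kg
vaporisation at 78.4 °C: 841 kJ/kg
vapour 78.4→127 °C: 69.012 kJ/kg
Δh = 111.02 + 841 + 69.012 = 1021 kJ/kg
Q = ṁ·Δh = 15.66 kg/min × 1021 kJ/kg = 15989 kJ/min
|Q| = 266.49 kW = 266490 W

Q = 266000 W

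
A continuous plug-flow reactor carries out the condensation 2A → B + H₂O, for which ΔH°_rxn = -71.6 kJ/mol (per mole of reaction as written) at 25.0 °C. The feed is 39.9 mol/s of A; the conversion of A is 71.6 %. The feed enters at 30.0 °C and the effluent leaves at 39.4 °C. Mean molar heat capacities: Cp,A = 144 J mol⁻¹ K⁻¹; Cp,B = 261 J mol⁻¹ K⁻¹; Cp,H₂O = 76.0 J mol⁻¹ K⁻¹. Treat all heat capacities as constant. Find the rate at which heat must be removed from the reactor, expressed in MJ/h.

Extent of reaction ξ = 0.716 × 39.9 / 2 = 14.284 mol/s
Reaction term: ξ·ΔH°_rxn = 14.284 × -71.6 = -1022.7 kJ/s
Sensible, feed 30.0→25 °C: -28.728 kJ/s
Outlet flows (mol/s): A 11.332, B 14.284, H₂O 14.284
Sensible, products 25→39.4 °C: 92.816 kJ/s
Q = ΔH = -958.66 kJ/s = -958.66 kW
Heat removed = 3451.2 MJ/h

Q_out = 3450 MJ/h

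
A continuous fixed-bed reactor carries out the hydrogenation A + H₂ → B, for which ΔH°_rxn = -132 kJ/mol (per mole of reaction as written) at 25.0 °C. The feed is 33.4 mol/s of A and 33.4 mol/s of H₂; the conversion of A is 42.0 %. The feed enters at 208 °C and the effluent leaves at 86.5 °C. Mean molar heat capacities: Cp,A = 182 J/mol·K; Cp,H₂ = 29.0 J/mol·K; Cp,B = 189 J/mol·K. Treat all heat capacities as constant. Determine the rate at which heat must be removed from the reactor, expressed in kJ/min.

Q_out = 164000 kJ/min

Extent of reaction ξ = 0.420 × 33.4 = 14.028 mol/s
Reaction term: ξ·ΔH°_rxn = 14.028 × -132 = -1851.7 kJ/s
Sensible, feed 208→25 °C: -1289.7 kJ/s
Outlet flows (mol/s): A 19.372, H₂ 19.372, B 14.028
Sensible, products 25→86.5 °C: 414.44 kJ/s
Q = ΔH = -2726.9 kJ/s = -2726.9 kW
Heat removed = 163620 kJ/min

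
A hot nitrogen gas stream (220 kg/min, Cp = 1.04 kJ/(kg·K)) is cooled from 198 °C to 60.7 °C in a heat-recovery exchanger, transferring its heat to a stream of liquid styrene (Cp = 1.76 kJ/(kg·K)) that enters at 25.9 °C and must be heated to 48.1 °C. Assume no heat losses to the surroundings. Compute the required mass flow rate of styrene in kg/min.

ṁ_c = 804 kg/min

Heat released by hot stream: Q = 220 × 1.04 × (198 − 60.7) = 31414 kJ/min
Energy balance on cold side (adiabatic exchanger): Q = ṁ_c·Cp_c·(T_c,out − T_c,in)
ṁ_c = 31414 / [1.76 × (48.1 − 25.9)] = 804.01 kg/min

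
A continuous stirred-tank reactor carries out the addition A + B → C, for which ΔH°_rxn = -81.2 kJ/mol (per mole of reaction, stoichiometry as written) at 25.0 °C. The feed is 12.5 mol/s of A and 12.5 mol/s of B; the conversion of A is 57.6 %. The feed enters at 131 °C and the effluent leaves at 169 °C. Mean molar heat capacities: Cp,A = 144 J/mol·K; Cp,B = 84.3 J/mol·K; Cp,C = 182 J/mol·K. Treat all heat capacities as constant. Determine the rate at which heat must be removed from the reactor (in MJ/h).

Extent of reaction ξ = 0.576 × 12.5 = 7.2 mol/s
Reaction term: ξ·ΔH°_rxn = 7.2 × -81.2 = -584.64 kJ/s
Sensible, feed 131→25 °C: -302.5 kJ/s
Outlet flows (mol/s): A 5.3, B 5.3, C 7.2
Sensible, products 25→169 °C: 362.94 kJ/s
Q = ΔH = -524.2 kJ/s = -524.2 kW
Heat removed = 1887.1 MJ/h

Q_out = 1890 MJ/h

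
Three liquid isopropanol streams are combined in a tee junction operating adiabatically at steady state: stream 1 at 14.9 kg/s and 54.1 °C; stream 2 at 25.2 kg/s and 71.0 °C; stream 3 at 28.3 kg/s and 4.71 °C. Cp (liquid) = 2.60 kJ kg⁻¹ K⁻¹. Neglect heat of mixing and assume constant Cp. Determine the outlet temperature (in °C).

T_out = 39.9 °C

Energy balance with Q = 0: Σ ṁᵢCp,ᵢ(T_out − Tᵢ) = 0
T_out = Σ ṁᵢCp,ᵢTᵢ / Σ ṁᵢCp,ᵢ
      = 7094.3 / 177.84 = 39.892 °C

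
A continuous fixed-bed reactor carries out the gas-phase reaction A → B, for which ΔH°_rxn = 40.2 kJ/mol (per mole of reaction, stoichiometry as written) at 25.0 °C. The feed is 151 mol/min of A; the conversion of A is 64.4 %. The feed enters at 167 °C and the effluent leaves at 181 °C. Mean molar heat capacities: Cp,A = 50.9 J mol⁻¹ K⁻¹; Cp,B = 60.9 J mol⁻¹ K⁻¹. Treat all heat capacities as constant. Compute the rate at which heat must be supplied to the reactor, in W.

Extent of reaction ξ = 0.644 × 151 = 97.244 mol/min
Reaction term: ξ·ΔH°_rxn = 97.244 × 40.2 = 3909.2 kJ/min
Sensible, feed 167→25 °C: -1091.4 kJ/min
Outlet flows (mol/min): A 53.756, B 97.244
Sensible, products 25→181 °C: 1350.7 kJ/min
Q = ΔH = 4168.5 kJ/min = 69.475 kW
Heat supplied = 69475 W

Q_in = 69500 W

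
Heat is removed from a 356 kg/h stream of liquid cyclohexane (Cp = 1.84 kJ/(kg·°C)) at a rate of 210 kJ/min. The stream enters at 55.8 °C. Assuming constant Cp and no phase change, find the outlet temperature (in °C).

Q = 210 kJ/min = 12600 kJ/h
ΔT = Q/(ṁ·Cp) = 12600/(356×1.84) = 19.235 K
T_out = 55.8 − 19.235 = 36.565 °C

T_out = 36.6 °C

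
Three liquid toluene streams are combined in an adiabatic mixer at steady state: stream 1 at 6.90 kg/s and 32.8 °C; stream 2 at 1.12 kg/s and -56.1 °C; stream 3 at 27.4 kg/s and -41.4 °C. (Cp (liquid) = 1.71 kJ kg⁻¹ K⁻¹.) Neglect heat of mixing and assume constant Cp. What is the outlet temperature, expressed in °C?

T_out = -27.4 °C

Adiabatic, steady state ⇒ Σ ṁᵢCp,ᵢ(T_out − Tᵢ) = 0
Σ ṁᵢCp,ᵢTᵢ = 6.90×1.71×32.8 + 1.12×1.71×-56.1 + 27.4×1.71×-41.4 = -1660.2
Σ ṁᵢCp,ᵢ = 6.90×1.71 + 1.12×1.71 + 27.4×1.71 = 60.568
T_out = -1660.2 / 60.568 = -27.41 °C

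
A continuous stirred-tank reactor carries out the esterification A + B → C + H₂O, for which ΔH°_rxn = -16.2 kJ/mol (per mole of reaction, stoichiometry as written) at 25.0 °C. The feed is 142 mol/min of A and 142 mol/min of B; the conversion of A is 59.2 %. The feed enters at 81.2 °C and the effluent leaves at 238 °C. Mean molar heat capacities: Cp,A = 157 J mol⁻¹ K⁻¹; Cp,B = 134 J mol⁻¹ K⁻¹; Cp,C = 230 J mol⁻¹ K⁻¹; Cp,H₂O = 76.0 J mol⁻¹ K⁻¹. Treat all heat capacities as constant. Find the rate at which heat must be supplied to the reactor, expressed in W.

Q_in = 89800 W

Extent of reaction ξ = 0.592 × 142 = 84.064 mol/min
Reaction term: ξ·ΔH°_rxn = 84.064 × -16.2 = -1361.8 kJ/min
Sensible, feed 81.2→25 °C: -2322.3 kJ/min
Outlet flows (mol/min): A 57.936, B 57.936, C 84.064, H₂O 84.064
Sensible, products 25→238 °C: 9070.2 kJ/min
Q = ΔH = 5386 kJ/min = 89.767 kW
Heat supplied = 89767 W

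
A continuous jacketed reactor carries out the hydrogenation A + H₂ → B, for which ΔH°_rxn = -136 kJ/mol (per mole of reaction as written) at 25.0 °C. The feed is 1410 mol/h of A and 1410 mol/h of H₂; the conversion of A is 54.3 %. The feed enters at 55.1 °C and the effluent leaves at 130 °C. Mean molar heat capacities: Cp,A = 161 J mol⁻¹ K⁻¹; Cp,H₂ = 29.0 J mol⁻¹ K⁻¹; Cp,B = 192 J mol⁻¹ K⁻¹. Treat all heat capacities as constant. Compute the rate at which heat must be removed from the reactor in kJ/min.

Extent of reaction ξ = 0.543 × 1410 = 765.63 mol/h
Reaction term: ξ·ΔH°_rxn = 765.63 × -136 = -104130 kJ/h
Sensible, feed 55.1→25 °C: -8063.8 kJ/h
Outlet flows (mol/h): A 644.37, H₂ 644.37, B 765.63
Sensible, products 25→130 °C: 28290 kJ/h
Q = ΔH = -83899 kJ/h = -23.305 kW
Heat removed = 1398.3 kJ/min

Q_out = 1400 kJ/min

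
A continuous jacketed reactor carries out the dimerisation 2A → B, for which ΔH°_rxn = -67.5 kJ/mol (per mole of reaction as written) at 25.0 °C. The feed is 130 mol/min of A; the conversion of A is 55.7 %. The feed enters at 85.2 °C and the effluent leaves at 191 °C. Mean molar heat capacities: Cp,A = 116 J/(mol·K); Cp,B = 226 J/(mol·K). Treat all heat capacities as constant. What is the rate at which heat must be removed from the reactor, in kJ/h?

Q_out = 53100 kJ/h

Extent of reaction ξ = 0.557 × 130 / 2 = 36.205 mol/min
Reaction term: ξ·ΔH°_rxn = 36.205 × -67.5 = -2443.8 kJ/min
Sensible, feed 85.2→25 °C: -907.82 kJ/min
Outlet flows (mol/min): A 57.59, B 36.205
Sensible, products 25→191 °C: 2467.2 kJ/min
Q = ΔH = -884.43 kJ/min = -14.741 kW
Heat removed = 53066 kJ/h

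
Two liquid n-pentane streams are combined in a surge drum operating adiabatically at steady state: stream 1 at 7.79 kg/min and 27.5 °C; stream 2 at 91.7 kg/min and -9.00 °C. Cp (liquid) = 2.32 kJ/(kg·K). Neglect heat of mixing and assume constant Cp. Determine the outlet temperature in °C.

Adiabatic, steady state ⇒ Σ ṁᵢCp,ᵢ(T_out − Tᵢ) = 0
T_out = Σ ṁᵢCp,ᵢTᵢ / Σ ṁᵢCp,ᵢ
      = -1417.7 / 230.82 = -6.1421 °C

T_out = -6.14 °C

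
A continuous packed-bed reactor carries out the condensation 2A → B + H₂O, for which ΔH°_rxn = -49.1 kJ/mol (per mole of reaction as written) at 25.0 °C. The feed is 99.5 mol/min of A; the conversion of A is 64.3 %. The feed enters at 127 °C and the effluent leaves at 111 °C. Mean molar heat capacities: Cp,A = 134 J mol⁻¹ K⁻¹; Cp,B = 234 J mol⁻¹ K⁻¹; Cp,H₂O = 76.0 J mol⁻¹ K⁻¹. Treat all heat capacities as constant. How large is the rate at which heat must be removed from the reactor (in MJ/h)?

Q_out = 100 MJ/h

Extent of reaction ξ = 0.643 × 99.5 / 2 = 31.989 mol/min
Reaction term: ξ·ΔH°_rxn = 31.989 × -49.1 = -1570.7 kJ/min
Sensible, feed 127→25 °C: -1360 kJ/min
Outlet flows (mol/min): A 35.521, B 31.989, H₂O 31.989
Sensible, products 25→111 °C: 1262.2 kJ/min
Q = ΔH = -1668.5 kJ/min = -27.808 kW
Heat removed = 100.11 MJ/h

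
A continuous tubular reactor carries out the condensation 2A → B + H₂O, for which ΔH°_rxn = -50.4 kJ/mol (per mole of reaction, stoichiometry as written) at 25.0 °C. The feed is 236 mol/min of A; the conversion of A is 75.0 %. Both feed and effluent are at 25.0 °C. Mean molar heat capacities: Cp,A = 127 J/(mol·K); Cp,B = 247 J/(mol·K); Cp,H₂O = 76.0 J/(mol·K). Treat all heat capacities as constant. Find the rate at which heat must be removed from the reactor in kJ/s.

Q_out = 74.3 kJ/s

Extent of reaction ξ = 0.750 × 236 / 2 = 88.5 mol/min
Reaction term: ξ·ΔH°_rxn = 88.5 × -50.4 = -4460.4 kJ/min
Q = ΔH = -4460.4 kJ/min = -74.34 kW
Heat removed = 74.34 kJ/s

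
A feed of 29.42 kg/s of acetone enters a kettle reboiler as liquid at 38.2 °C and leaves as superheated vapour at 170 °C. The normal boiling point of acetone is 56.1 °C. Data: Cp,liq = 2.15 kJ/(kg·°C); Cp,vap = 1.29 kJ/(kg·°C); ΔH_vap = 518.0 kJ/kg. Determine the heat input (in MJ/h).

liquid 38.2→56.1 °C: 38.485 kJ/kg
vaporisation at 56.1 °C: 518 kJ/kg
vapour 56.1→170 °C: 146.93 kJ/kg
Δh = 38.485 + 518 + 146.93 = 703.42 kJ/kg
Q = ṁ·Δh = 29.42 kg/s × 703.42 kJ/kg = 20694 kJ/s
|Q| = 20694 kW = 74500 MJ/h

Q = 74500 MJ/h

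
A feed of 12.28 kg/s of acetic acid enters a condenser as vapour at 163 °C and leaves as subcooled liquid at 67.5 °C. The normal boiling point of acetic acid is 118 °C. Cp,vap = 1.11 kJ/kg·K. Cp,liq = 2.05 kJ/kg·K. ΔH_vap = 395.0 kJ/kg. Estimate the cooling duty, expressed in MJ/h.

vapour 163→118 °C: -49.95 kJ/kg
condensation at 118 °C: -395 kJ/kg
liquid 118→67.5 °C: -103.52 kJ/kg
Δh = -49.95 + -395 + -103.52 = -548.48 kJ/kg
Q = ṁ·Δh = 12.28 kg/s × -548.48 kJ/kg = -6735.3 kJ/s
|Q| = 6735.3 kW = 24247 MJ/h

Q_c = 24200 MJ/h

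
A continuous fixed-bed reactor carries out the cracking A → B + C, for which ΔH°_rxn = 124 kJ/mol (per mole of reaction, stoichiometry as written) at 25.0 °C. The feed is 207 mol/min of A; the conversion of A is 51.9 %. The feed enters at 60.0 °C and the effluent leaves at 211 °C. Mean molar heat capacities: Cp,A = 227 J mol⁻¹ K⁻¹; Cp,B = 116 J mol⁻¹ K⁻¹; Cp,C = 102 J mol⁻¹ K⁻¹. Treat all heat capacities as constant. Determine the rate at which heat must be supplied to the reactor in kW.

Extent of reaction ξ = 0.519 × 207 = 107.43 mol/min
Reaction term: ξ·ΔH°_rxn = 107.43 × 124 = 13322 kJ/min
Sensible, feed 60.0→25 °C: -1644.6 kJ/min
Outlet flows (mol/min): A 99.567, B 107.43, C 107.43
Sensible, products 25→211 °C: 8560.1 kJ/min
Q = ΔH = 20237 kJ/min = 337.29 kW
Heat supplied = 337.29 kW

Q_in = 337 kW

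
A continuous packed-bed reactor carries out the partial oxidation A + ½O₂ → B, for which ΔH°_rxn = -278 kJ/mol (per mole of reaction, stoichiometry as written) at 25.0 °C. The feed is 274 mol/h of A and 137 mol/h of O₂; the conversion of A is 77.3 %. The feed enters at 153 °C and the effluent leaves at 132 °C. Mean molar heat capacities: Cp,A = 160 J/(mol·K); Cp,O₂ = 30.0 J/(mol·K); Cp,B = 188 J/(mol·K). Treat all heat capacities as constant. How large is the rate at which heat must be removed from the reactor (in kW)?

Q_out = 16.6 kW

Extent of reaction ξ = 0.773 × 274 = 211.8 mol/h
Reaction term: ξ·ΔH°_rxn = 211.8 × -278 = -58881 kJ/h
Sensible, feed 153→25 °C: -6137.6 kJ/h
Outlet flows (mol/h): A 62.198, O₂ 31.099, B 211.8
Sensible, products 25→132 °C: 5425.3 kJ/h
Q = ΔH = -59593 kJ/h = -16.554 kW
Heat removed = 16.554 kW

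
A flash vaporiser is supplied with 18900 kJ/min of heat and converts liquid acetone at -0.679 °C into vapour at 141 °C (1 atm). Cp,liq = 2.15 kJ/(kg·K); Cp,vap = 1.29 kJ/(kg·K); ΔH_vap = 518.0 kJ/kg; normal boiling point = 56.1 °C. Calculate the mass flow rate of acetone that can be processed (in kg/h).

Δh = 2.15×(56.1−-0.679) + 518.0 + 1.29×(141−56.1) = 749.6 kJ/kg
Q = 18900 kJ/min = 315 kJ/s = 1.134e+06 kJ/h
ṁ = Q/Δh = 1.134e+06 / 749.6 = 1512.8 kg/h

ṁ = 1510 kg/h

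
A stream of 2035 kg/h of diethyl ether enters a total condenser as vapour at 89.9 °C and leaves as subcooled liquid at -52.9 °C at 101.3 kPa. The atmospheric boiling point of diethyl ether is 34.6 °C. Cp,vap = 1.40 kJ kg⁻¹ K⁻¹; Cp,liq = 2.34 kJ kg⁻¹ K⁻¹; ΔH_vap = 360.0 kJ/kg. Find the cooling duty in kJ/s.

Q_c = 363 kJ/s

vapour 89.9→34.6 °C: -77.42 kJ/kg
condensation at 34.6 °C: -360 kJ/kg
liquid 34.6→-52.9 °C: -204.75 kJ/kg
Δh = -77.42 + -360 + -204.75 = -642.17 kJ/kg
Q = ṁ·Δh = 2035 kg/h × -642.17 kJ/kg = -1.3068e+06 kJ/h
|Q| = 363 kW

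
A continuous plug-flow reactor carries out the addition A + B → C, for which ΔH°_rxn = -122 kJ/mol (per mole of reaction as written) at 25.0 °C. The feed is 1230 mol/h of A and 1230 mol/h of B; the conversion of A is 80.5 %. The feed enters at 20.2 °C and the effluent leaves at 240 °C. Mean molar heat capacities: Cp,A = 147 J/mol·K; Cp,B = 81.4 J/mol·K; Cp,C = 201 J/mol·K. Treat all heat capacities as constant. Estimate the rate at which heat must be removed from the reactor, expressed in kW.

Extent of reaction ξ = 0.805 × 1230 = 990.15 mol/h
Reaction term: ξ·ΔH°_rxn = 990.15 × -122 = -120800 kJ/h
Sensible, feed 20.2→25 °C: 1348.5 kJ/h
Outlet flows (mol/h): A 239.85, B 239.85, C 990.15
Sensible, products 25→240 °C: 54567 kJ/h
Q = ΔH = -64882 kJ/h = -18.023 kW
Heat removed = 18.023 kW

Q_out = 18.0 kW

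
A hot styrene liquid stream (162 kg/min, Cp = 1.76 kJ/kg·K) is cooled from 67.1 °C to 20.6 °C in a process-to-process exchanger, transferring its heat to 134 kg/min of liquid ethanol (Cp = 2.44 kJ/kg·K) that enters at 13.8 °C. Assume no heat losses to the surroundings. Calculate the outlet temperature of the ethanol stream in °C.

T_c,out = 54.3 °C

Heat released by hot stream: Q = 162 × 1.76 × (67.1 − 20.6) = 13258 kJ/min
Energy balance on cold side (adiabatic exchanger): Q = ṁ_c·Cp_c·(T_c,out − T_c,in)
T_c,out = 13.8 + 13258/(134 × 2.44) = 54.35 °C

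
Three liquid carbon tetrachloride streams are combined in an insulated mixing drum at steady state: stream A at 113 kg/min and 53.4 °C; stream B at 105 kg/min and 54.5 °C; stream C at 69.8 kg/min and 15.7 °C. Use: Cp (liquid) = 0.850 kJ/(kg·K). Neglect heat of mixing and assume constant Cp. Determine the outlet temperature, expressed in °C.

T_out = 44.7 °C

Adiabatic, steady state ⇒ Σ ṁᵢCp,ᵢ(T_out − Tᵢ) = 0
T_out = Σ ṁᵢCp,ᵢTᵢ / Σ ṁᵢCp,ᵢ
      = 10925 / 244.63 = 44.658 °C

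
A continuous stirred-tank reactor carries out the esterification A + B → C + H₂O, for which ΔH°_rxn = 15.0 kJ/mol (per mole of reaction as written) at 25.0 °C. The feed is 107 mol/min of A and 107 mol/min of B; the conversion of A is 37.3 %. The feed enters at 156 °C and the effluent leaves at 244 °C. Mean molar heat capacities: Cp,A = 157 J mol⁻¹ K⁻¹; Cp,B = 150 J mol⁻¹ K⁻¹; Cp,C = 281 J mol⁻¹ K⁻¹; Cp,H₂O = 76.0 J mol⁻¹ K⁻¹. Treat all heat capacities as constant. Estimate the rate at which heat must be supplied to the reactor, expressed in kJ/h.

Extent of reaction ξ = 0.373 × 107 = 39.911 mol/min
Reaction term: ξ·ΔH°_rxn = 39.911 × 15.0 = 598.66 kJ/min
Sensible, feed 156→25 °C: -4303.2 kJ/min
Outlet flows (mol/min): A 67.089, B 67.089, C 39.911, H₂O 39.911
Sensible, products 25→244 °C: 7631 kJ/min
Q = ΔH = 3926.4 kJ/min = 65.44 kW
Heat supplied = 235580 kJ/h

Q_in = 236000 kJ/h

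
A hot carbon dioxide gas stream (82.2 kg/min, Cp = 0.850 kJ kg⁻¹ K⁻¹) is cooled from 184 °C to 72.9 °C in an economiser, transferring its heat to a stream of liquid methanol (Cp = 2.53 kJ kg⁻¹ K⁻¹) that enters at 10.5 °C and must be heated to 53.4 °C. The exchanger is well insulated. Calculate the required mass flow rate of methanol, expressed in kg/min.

ṁ_c = 71.5 kg/min

Heat released by hot stream: Q = 82.2 × 0.850 × (184 − 72.9) = 7762.6 kJ/min
Energy balance on cold side (adiabatic exchanger): Q = ṁ_c·Cp_c·(T_c,out − T_c,in)
ṁ_c = 7762.6 / [2.53 × (53.4 − 10.5)] = 71.52 kg/min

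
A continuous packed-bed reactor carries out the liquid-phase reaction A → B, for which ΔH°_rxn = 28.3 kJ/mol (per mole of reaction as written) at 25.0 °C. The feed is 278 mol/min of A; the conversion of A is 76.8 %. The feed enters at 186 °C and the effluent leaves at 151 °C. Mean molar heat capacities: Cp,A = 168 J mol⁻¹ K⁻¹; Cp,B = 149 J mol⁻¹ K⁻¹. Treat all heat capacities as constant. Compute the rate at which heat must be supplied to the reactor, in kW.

Extent of reaction ξ = 0.768 × 278 = 213.5 mol/min
Reaction term: ξ·ΔH°_rxn = 213.5 × 28.3 = 6042.2 kJ/min
Sensible, feed 186→25 °C: -7519.3 kJ/min
Outlet flows (mol/min): A 64.496, B 213.5
Sensible, products 25→151 °C: 5373.6 kJ/min
Q = ΔH = 3896.4 kJ/min = 64.94 kW
Heat supplied = 64.94 kW

Q_in = 64.9 kW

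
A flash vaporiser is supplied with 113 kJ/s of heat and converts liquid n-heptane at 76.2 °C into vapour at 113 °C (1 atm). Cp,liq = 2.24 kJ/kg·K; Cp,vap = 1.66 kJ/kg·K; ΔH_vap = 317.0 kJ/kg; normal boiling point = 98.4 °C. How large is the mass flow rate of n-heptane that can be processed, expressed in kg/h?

Δh = 2.24×(98.4−76.2) + 317.0 + 1.66×(113−98.4) = 390.96 kJ/kg
Q = 113 kJ/s = 113 kJ/s = 406800 kJ/h
ṁ = Q/Δh = 406800 / 390.96 = 1040.5 kg/h

ṁ = 1040 kg/h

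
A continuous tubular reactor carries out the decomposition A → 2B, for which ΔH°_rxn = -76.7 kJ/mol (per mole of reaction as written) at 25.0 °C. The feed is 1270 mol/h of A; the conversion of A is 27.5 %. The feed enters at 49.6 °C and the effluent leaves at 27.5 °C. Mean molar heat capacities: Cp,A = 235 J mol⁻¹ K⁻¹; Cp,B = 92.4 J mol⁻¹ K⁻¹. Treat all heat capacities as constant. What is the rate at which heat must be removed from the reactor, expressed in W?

Q_out = 9290 W

Extent of reaction ξ = 0.275 × 1270 = 349.25 mol/h
Reaction term: ξ·ΔH°_rxn = 349.25 × -76.7 = -26787 kJ/h
Sensible, feed 49.6→25 °C: -7341.9 kJ/h
Outlet flows (mol/h): A 920.75, B 698.5
Sensible, products 25→27.5 °C: 702.29 kJ/h
Q = ΔH = -33427 kJ/h = -9.2853 kW
Heat removed = 9285.3 W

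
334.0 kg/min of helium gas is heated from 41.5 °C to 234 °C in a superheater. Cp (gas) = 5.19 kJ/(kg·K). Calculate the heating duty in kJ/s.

Q = 5560 kJ/s

Q = ṁ·Cp·ΔT = 334.0 × 5.19 × (234 − 41.5) = 333690 kJ/min
Converting: 333690 / 60 s = 5561.5 kW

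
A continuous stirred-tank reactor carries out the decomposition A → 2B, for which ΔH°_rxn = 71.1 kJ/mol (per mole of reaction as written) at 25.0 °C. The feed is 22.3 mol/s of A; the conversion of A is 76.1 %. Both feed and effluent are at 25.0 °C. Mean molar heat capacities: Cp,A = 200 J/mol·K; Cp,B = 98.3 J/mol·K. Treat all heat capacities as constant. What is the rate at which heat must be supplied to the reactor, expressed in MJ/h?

Extent of reaction ξ = 0.761 × 22.3 = 16.97 mol/s
Reaction term: ξ·ΔH°_rxn = 16.97 × 71.1 = 1206.6 kJ/s
Q = ΔH = 1206.6 kJ/s = 1206.6 kW
Heat supplied = 4343.7 MJ/h

Q_in = 4340 MJ/h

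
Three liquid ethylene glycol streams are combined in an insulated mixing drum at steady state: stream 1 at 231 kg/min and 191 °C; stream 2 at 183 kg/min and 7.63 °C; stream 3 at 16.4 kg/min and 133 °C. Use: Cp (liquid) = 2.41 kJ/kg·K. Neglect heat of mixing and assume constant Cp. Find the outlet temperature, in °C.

No heat crosses the boundary, so H_out = H_in.
Σ ṁᵢCp,ᵢTᵢ = 231×2.41×191 + 183×2.41×7.63 + 16.4×2.41×133 = 114950
Σ ṁᵢCp,ᵢ = 231×2.41 + 183×2.41 + 16.4×2.41 = 1037.3
T_out = 114950 / 1037.3 = 110.82 °C

T_out = 111 °C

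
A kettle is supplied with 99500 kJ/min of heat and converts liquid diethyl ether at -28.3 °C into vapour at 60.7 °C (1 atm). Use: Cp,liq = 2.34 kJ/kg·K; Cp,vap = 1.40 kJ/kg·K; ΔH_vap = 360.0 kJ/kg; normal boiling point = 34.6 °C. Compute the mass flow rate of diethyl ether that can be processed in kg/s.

Δh = 2.34×(34.6−-28.3) + 360.0 + 1.40×(60.7−34.6) = 543.73 kJ/kg
Q = 99500 kJ/min = 1658.3 kJ/s = 1658.3 kJ/s
ṁ = Q/Δh = 1658.3 / 543.73 = 3.0499 kg/s

ṁ = 3.05 kg/s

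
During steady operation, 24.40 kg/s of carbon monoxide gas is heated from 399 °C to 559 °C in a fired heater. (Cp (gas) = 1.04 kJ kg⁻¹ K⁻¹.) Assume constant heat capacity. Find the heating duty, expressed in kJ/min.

Q = ṁ·Cp·ΔT = 24.40 × 1.04 × (559 − 399) = 4060.2 kJ/s
Heating duty = 243610 kJ/min

Q = 244000 kJ/min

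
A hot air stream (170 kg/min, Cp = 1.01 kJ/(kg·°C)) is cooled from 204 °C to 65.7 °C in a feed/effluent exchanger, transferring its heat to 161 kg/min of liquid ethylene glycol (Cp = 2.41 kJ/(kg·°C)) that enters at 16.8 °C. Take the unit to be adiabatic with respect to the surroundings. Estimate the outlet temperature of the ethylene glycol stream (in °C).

T_c,out = 78.0 °C

Heat released by hot stream: Q = 170 × 1.01 × (204 − 65.7) = 23746 kJ/min
Energy balance on cold side (adiabatic exchanger): Q = ṁ_c·Cp_c·(T_c,out − T_c,in)
T_c,out = 16.8 + 23746/(161 × 2.41) = 78 °C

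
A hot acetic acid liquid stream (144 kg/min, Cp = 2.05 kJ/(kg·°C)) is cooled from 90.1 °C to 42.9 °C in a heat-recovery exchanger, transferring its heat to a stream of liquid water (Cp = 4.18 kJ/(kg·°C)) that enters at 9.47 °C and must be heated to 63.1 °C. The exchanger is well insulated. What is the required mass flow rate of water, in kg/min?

Heat released by hot stream: Q = 144 × 2.05 × (90.1 − 42.9) = 13933 kJ/min
Energy balance on cold side (adiabatic exchanger): Q = ṁ_c·Cp_c·(T_c,out − T_c,in)
ṁ_c = 13933 / [4.18 × (63.1 − 9.47)] = 62.155 kg/min

ṁ_c = 62.2 kg/min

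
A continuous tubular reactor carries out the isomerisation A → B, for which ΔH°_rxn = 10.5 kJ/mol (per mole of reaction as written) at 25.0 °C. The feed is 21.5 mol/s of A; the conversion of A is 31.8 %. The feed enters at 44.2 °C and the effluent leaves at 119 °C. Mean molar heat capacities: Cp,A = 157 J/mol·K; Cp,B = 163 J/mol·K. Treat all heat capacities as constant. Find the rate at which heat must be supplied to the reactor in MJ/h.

Extent of reaction ξ = 0.318 × 21.5 = 6.837 mol/s
Reaction term: ξ·ΔH°_rxn = 6.837 × 10.5 = 71.788 kJ/s
Sensible, feed 44.2→25 °C: -64.81 kJ/s
Outlet flows (mol/s): A 14.663, B 6.837
Sensible, products 25→119 °C: 321.15 kJ/s
Q = ΔH = 328.13 kJ/s = 328.13 kW
Heat supplied = 1181.3 MJ/h

Q_in = 1180 MJ/h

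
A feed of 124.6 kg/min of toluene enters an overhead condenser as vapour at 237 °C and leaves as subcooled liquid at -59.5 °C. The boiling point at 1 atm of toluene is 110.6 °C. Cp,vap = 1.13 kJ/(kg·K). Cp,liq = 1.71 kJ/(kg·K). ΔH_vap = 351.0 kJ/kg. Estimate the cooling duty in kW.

vapour 237→110.6 °C: -142.83 kJ/kg
condensation at 110.6 °C: -351 kJ/kg
liquid 110.6→-59.5 °C: -290.87 kJ/kg
Δh = -142.83 + -351 + -290.87 = -784.7 kJ/kg
Q = ṁ·Δh = 124.6 kg/min × -784.7 kJ/kg = -97774 kJ/min
|Q| = 1629.6 kW

Q_c = 1630 kW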